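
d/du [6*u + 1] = 6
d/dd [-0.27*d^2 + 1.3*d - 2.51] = 1.3 - 0.54*d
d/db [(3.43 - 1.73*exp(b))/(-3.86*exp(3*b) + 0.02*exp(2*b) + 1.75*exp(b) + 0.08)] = (-13.3556*exp(3*b) + 39.754*exp(2*b) - 0.1372*exp(b) - 6.1409)*exp(b)/(14.8996*exp(6*b) - 0.1544*exp(5*b) - 13.5096*exp(4*b) - 0.5476*exp(3*b) + 3.0657*exp(2*b) + 0.28*exp(b) + 0.0064)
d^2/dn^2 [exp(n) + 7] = exp(n)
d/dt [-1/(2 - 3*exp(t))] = -3*exp(t)/(3*exp(t) - 2)^2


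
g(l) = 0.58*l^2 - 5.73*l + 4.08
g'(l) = 1.16*l - 5.73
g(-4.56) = 42.27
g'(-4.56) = -11.02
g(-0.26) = 5.61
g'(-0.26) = -6.03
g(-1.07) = 10.88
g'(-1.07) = -6.97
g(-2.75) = 24.22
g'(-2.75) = -8.92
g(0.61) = 0.80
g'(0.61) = -5.02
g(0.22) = 2.85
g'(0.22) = -5.47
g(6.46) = -8.73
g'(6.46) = 1.76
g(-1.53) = 14.20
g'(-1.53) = -7.50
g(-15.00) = 220.53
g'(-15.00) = -23.13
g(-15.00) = 220.53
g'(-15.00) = -23.13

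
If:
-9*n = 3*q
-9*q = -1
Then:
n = -1/27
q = 1/9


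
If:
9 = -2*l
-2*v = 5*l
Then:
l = -9/2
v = 45/4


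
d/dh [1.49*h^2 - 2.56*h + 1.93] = 2.98*h - 2.56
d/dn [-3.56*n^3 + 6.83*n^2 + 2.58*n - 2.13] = -10.68*n^2 + 13.66*n + 2.58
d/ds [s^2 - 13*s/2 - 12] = 2*s - 13/2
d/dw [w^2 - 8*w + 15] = 2*w - 8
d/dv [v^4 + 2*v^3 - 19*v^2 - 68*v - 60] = 4*v^3 + 6*v^2 - 38*v - 68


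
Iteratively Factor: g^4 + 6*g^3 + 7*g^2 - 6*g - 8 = (g + 2)*(g^3 + 4*g^2 - g - 4) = (g + 2)*(g + 4)*(g^2 - 1) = (g + 1)*(g + 2)*(g + 4)*(g - 1)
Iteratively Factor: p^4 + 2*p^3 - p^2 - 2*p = (p - 1)*(p^3 + 3*p^2 + 2*p) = (p - 1)*(p + 1)*(p^2 + 2*p) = (p - 1)*(p + 1)*(p + 2)*(p)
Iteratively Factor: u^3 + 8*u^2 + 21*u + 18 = (u + 2)*(u^2 + 6*u + 9) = (u + 2)*(u + 3)*(u + 3)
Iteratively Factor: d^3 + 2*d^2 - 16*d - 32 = (d + 4)*(d^2 - 2*d - 8) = (d + 2)*(d + 4)*(d - 4)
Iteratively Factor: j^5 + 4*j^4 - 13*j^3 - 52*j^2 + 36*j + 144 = (j - 2)*(j^4 + 6*j^3 - j^2 - 54*j - 72) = (j - 2)*(j + 4)*(j^3 + 2*j^2 - 9*j - 18) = (j - 2)*(j + 2)*(j + 4)*(j^2 - 9) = (j - 2)*(j + 2)*(j + 3)*(j + 4)*(j - 3)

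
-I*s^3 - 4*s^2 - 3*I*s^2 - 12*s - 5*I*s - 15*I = (s + 3)*(s - 5*I)*(-I*s + 1)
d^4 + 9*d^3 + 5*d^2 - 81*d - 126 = (d - 3)*(d + 2)*(d + 3)*(d + 7)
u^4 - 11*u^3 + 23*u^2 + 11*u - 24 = (u - 8)*(u - 3)*(u - 1)*(u + 1)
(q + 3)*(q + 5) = q^2 + 8*q + 15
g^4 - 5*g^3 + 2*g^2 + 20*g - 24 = (g - 3)*(g - 2)^2*(g + 2)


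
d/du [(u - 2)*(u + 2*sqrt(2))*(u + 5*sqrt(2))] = 3*u^2 - 4*u + 14*sqrt(2)*u - 14*sqrt(2) + 20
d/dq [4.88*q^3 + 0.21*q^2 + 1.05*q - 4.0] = 14.64*q^2 + 0.42*q + 1.05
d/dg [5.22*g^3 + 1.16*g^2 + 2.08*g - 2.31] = 15.66*g^2 + 2.32*g + 2.08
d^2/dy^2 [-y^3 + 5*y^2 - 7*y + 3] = 10 - 6*y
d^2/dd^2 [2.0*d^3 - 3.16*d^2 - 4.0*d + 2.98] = 12.0*d - 6.32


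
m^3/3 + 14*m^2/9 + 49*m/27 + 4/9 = (m/3 + 1)*(m + 1/3)*(m + 4/3)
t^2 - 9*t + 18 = (t - 6)*(t - 3)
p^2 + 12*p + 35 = (p + 5)*(p + 7)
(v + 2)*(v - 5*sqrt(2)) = v^2 - 5*sqrt(2)*v + 2*v - 10*sqrt(2)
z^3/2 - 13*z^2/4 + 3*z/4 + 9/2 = (z/2 + 1/2)*(z - 6)*(z - 3/2)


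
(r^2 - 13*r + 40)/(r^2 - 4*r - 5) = (r - 8)/(r + 1)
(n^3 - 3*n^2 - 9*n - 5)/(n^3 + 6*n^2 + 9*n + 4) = (n - 5)/(n + 4)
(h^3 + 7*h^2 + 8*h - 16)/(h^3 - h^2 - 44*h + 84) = (h^3 + 7*h^2 + 8*h - 16)/(h^3 - h^2 - 44*h + 84)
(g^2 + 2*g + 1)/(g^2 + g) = (g + 1)/g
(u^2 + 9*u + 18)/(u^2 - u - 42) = (u + 3)/(u - 7)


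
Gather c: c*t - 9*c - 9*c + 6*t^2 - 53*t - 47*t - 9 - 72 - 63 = c*(t - 18) + 6*t^2 - 100*t - 144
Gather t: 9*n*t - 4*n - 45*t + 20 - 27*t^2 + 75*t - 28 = -4*n - 27*t^2 + t*(9*n + 30) - 8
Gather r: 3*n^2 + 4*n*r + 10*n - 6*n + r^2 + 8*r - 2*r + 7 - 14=3*n^2 + 4*n + r^2 + r*(4*n + 6) - 7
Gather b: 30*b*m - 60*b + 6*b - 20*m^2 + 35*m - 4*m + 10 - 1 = b*(30*m - 54) - 20*m^2 + 31*m + 9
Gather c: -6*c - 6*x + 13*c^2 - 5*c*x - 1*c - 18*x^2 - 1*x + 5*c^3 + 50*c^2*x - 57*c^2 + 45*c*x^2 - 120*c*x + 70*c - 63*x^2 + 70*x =5*c^3 + c^2*(50*x - 44) + c*(45*x^2 - 125*x + 63) - 81*x^2 + 63*x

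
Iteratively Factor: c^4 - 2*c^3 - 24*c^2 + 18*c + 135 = (c + 3)*(c^3 - 5*c^2 - 9*c + 45) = (c - 3)*(c + 3)*(c^2 - 2*c - 15) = (c - 5)*(c - 3)*(c + 3)*(c + 3)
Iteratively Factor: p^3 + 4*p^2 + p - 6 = (p + 2)*(p^2 + 2*p - 3) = (p + 2)*(p + 3)*(p - 1)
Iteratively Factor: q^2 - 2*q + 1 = (q - 1)*(q - 1)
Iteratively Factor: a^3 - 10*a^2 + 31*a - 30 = (a - 2)*(a^2 - 8*a + 15) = (a - 5)*(a - 2)*(a - 3)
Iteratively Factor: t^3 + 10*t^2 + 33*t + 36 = (t + 3)*(t^2 + 7*t + 12) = (t + 3)*(t + 4)*(t + 3)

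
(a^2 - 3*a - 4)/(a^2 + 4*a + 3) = (a - 4)/(a + 3)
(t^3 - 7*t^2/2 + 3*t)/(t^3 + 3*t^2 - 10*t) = (t - 3/2)/(t + 5)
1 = 1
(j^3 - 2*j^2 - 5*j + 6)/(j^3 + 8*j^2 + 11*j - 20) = (j^2 - j - 6)/(j^2 + 9*j + 20)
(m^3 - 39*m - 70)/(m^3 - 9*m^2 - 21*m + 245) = (m + 2)/(m - 7)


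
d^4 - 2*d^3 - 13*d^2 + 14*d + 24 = (d - 4)*(d - 2)*(d + 1)*(d + 3)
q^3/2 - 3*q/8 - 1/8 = (q/2 + 1/4)*(q - 1)*(q + 1/2)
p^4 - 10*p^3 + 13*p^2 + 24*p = p*(p - 8)*(p - 3)*(p + 1)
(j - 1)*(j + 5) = j^2 + 4*j - 5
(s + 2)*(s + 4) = s^2 + 6*s + 8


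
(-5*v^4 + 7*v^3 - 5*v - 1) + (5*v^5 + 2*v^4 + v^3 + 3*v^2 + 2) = 5*v^5 - 3*v^4 + 8*v^3 + 3*v^2 - 5*v + 1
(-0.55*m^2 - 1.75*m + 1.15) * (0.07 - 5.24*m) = 2.882*m^3 + 9.1315*m^2 - 6.1485*m + 0.0805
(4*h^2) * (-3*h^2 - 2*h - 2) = -12*h^4 - 8*h^3 - 8*h^2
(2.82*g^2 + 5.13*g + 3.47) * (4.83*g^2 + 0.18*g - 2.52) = 13.6206*g^4 + 25.2855*g^3 + 10.5771*g^2 - 12.303*g - 8.7444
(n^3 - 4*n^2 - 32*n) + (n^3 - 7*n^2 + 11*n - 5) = 2*n^3 - 11*n^2 - 21*n - 5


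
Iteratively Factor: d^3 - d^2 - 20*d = (d + 4)*(d^2 - 5*d) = (d - 5)*(d + 4)*(d)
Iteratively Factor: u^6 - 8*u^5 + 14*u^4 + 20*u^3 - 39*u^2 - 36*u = (u + 1)*(u^5 - 9*u^4 + 23*u^3 - 3*u^2 - 36*u) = (u + 1)^2*(u^4 - 10*u^3 + 33*u^2 - 36*u) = u*(u + 1)^2*(u^3 - 10*u^2 + 33*u - 36) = u*(u - 3)*(u + 1)^2*(u^2 - 7*u + 12) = u*(u - 3)^2*(u + 1)^2*(u - 4)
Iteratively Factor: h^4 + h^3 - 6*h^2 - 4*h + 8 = (h + 2)*(h^3 - h^2 - 4*h + 4) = (h - 2)*(h + 2)*(h^2 + h - 2) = (h - 2)*(h - 1)*(h + 2)*(h + 2)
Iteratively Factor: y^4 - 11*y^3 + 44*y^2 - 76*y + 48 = (y - 2)*(y^3 - 9*y^2 + 26*y - 24) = (y - 3)*(y - 2)*(y^2 - 6*y + 8) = (y - 4)*(y - 3)*(y - 2)*(y - 2)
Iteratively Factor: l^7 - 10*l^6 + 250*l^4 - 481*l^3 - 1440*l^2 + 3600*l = (l + 4)*(l^6 - 14*l^5 + 56*l^4 + 26*l^3 - 585*l^2 + 900*l) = (l - 4)*(l + 4)*(l^5 - 10*l^4 + 16*l^3 + 90*l^2 - 225*l) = (l - 4)*(l - 3)*(l + 4)*(l^4 - 7*l^3 - 5*l^2 + 75*l) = (l - 5)*(l - 4)*(l - 3)*(l + 4)*(l^3 - 2*l^2 - 15*l) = (l - 5)^2*(l - 4)*(l - 3)*(l + 4)*(l^2 + 3*l) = l*(l - 5)^2*(l - 4)*(l - 3)*(l + 4)*(l + 3)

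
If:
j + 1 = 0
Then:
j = -1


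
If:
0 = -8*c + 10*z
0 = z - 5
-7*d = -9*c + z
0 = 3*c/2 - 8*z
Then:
No Solution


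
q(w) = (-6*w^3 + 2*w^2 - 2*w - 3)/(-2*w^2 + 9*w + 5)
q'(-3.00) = 2.00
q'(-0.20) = 1.36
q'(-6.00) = 2.47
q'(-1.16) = 1.45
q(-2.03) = -2.77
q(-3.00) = -4.58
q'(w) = (4*w - 9)*(-6*w^3 + 2*w^2 - 2*w - 3)/(-2*w^2 + 9*w + 5)^2 + (-18*w^2 + 4*w - 2)/(-2*w^2 + 9*w + 5)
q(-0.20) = -0.79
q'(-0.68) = 3.10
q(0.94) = -0.69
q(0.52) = -0.48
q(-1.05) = -1.24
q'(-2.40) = 1.84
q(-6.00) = -11.38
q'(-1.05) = 1.45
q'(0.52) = -0.16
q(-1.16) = -1.40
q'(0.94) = -0.90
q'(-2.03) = 1.72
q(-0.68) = -0.57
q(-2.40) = -3.42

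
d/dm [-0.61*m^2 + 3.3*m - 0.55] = 3.3 - 1.22*m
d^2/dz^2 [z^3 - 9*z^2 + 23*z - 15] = 6*z - 18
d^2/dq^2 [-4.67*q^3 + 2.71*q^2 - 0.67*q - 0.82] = 5.42 - 28.02*q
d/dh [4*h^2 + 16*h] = 8*h + 16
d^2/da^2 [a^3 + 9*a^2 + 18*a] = 6*a + 18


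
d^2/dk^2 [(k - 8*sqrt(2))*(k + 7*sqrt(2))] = 2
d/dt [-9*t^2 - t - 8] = -18*t - 1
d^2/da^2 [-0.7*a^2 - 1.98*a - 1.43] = -1.40000000000000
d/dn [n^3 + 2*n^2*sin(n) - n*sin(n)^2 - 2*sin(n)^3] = 2*n^2*cos(n) + 3*n^2 + 4*n*sin(n) - n*sin(2*n) - 6*sin(n)^2*cos(n) - sin(n)^2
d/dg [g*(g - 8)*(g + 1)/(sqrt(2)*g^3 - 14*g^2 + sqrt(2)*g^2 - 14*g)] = (-7 + 4*sqrt(2))/(g^2 - 14*sqrt(2)*g + 98)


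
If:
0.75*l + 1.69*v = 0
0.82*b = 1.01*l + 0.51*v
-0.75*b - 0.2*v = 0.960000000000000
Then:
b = -1.46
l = -1.53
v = 0.68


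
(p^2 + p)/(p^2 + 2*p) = (p + 1)/(p + 2)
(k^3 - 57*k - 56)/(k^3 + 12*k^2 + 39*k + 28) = (k - 8)/(k + 4)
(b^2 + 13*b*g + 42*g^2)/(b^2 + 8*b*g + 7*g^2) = (b + 6*g)/(b + g)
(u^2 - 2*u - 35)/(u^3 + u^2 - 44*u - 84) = (u + 5)/(u^2 + 8*u + 12)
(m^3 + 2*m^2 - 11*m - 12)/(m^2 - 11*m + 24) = (m^2 + 5*m + 4)/(m - 8)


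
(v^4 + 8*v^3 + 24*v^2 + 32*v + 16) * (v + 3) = v^5 + 11*v^4 + 48*v^3 + 104*v^2 + 112*v + 48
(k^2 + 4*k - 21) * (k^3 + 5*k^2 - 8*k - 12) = k^5 + 9*k^4 - 9*k^3 - 149*k^2 + 120*k + 252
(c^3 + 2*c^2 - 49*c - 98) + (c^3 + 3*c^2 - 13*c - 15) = 2*c^3 + 5*c^2 - 62*c - 113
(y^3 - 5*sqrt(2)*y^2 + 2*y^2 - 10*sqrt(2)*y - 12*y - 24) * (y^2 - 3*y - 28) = y^5 - 5*sqrt(2)*y^4 - y^4 - 46*y^3 + 5*sqrt(2)*y^3 - 44*y^2 + 170*sqrt(2)*y^2 + 280*sqrt(2)*y + 408*y + 672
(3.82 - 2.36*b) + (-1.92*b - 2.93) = 0.89 - 4.28*b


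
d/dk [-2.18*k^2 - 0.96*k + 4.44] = -4.36*k - 0.96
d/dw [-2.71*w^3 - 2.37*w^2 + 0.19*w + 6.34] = -8.13*w^2 - 4.74*w + 0.19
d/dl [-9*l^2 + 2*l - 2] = 2 - 18*l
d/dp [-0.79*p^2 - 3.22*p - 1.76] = -1.58*p - 3.22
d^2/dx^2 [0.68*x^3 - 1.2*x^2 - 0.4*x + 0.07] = 4.08*x - 2.4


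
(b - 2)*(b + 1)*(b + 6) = b^3 + 5*b^2 - 8*b - 12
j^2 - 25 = (j - 5)*(j + 5)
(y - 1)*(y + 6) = y^2 + 5*y - 6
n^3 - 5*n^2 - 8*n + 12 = (n - 6)*(n - 1)*(n + 2)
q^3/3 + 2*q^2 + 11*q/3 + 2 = (q/3 + 1/3)*(q + 2)*(q + 3)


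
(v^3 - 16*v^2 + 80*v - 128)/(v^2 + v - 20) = (v^2 - 12*v + 32)/(v + 5)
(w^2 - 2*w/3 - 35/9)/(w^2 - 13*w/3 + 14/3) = (w + 5/3)/(w - 2)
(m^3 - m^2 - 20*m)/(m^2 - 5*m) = m + 4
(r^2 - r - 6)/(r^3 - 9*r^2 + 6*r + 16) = (r^2 - r - 6)/(r^3 - 9*r^2 + 6*r + 16)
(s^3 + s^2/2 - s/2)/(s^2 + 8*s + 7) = s*(2*s - 1)/(2*(s + 7))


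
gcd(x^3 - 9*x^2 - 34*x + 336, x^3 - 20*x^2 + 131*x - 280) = x^2 - 15*x + 56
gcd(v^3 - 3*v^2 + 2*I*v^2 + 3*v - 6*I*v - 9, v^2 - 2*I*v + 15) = v + 3*I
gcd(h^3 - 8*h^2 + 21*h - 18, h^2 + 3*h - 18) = h - 3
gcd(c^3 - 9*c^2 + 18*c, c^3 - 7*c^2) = c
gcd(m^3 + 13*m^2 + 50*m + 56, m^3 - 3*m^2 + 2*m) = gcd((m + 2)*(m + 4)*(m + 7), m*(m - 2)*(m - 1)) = 1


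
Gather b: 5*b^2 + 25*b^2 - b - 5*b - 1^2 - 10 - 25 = 30*b^2 - 6*b - 36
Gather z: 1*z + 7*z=8*z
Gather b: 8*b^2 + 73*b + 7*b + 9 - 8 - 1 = 8*b^2 + 80*b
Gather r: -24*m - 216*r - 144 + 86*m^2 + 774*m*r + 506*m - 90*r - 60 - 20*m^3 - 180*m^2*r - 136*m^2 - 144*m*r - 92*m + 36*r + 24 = -20*m^3 - 50*m^2 + 390*m + r*(-180*m^2 + 630*m - 270) - 180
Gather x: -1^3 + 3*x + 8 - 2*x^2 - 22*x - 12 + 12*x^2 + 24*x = 10*x^2 + 5*x - 5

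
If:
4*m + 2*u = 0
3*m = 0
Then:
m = 0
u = 0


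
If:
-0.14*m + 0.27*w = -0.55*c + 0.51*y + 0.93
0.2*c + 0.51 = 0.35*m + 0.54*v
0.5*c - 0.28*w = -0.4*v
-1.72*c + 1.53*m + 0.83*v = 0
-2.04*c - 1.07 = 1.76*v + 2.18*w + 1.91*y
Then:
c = -1.30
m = -2.64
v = 2.17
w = 0.79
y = -2.08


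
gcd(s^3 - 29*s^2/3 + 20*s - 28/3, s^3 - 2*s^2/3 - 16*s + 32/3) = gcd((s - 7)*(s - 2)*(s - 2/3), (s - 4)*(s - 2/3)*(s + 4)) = s - 2/3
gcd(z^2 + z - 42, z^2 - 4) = 1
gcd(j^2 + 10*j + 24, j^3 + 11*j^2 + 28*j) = j + 4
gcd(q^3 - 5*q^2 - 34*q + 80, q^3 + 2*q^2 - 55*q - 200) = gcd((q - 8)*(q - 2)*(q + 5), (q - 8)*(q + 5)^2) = q^2 - 3*q - 40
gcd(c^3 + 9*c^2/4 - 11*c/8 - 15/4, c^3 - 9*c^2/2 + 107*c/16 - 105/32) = c - 5/4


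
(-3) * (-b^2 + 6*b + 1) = 3*b^2 - 18*b - 3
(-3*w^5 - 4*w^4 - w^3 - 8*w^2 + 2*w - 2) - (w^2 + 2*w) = -3*w^5 - 4*w^4 - w^3 - 9*w^2 - 2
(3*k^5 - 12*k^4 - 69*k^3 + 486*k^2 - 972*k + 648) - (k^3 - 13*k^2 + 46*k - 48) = 3*k^5 - 12*k^4 - 70*k^3 + 499*k^2 - 1018*k + 696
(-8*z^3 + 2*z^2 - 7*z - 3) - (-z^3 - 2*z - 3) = -7*z^3 + 2*z^2 - 5*z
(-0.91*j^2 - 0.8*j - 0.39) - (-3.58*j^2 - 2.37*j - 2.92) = 2.67*j^2 + 1.57*j + 2.53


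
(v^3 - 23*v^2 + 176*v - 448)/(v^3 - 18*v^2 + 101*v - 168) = (v - 8)/(v - 3)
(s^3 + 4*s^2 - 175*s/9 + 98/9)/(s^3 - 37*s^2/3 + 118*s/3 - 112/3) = (3*s^2 + 19*s - 14)/(3*(s^2 - 10*s + 16))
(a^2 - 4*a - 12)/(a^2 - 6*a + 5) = (a^2 - 4*a - 12)/(a^2 - 6*a + 5)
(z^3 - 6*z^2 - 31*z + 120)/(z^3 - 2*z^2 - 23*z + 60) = (z - 8)/(z - 4)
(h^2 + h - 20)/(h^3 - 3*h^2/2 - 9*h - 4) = 2*(h + 5)/(2*h^2 + 5*h + 2)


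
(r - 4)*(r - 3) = r^2 - 7*r + 12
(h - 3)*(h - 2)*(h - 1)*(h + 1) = h^4 - 5*h^3 + 5*h^2 + 5*h - 6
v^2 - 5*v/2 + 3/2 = (v - 3/2)*(v - 1)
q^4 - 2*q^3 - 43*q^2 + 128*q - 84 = (q - 6)*(q - 2)*(q - 1)*(q + 7)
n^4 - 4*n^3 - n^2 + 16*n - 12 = (n - 3)*(n - 2)*(n - 1)*(n + 2)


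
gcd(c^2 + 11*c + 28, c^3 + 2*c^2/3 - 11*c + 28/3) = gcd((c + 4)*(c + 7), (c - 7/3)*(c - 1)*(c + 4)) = c + 4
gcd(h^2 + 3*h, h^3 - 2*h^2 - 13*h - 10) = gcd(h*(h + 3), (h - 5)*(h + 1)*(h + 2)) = 1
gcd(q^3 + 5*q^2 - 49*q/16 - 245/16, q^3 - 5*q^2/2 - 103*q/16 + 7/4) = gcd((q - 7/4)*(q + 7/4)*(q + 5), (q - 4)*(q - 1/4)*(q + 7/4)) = q + 7/4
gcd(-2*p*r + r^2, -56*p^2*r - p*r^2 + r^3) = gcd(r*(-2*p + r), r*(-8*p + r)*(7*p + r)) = r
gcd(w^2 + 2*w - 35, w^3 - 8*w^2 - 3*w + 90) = w - 5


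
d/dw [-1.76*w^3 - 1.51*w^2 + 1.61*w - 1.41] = -5.28*w^2 - 3.02*w + 1.61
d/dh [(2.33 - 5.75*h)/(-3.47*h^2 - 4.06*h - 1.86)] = (-19.9525*h^2 + 16.1702*h + 20.1548)/(12.0409*h^4 + 28.1764*h^3 + 29.392*h^2 + 15.1032*h + 3.4596)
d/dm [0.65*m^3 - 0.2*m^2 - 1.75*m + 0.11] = 1.95*m^2 - 0.4*m - 1.75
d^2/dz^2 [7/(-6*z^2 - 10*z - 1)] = 28*(18*z^2 + 30*z - 2*(6*z + 5)^2 + 3)/(6*z^2 + 10*z + 1)^3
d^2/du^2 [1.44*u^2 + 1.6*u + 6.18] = 2.88000000000000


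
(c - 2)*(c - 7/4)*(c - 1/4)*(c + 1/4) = c^4 - 15*c^3/4 + 55*c^2/16 + 15*c/64 - 7/32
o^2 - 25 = (o - 5)*(o + 5)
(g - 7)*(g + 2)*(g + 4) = g^3 - g^2 - 34*g - 56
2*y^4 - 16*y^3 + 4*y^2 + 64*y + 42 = (y - 7)*(y - 3)*(sqrt(2)*y + sqrt(2))^2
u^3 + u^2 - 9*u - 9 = (u - 3)*(u + 1)*(u + 3)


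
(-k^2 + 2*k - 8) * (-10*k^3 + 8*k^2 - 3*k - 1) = 10*k^5 - 28*k^4 + 99*k^3 - 69*k^2 + 22*k + 8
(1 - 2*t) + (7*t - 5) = 5*t - 4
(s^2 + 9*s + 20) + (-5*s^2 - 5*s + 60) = -4*s^2 + 4*s + 80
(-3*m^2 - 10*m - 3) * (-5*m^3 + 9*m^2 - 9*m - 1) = 15*m^5 + 23*m^4 - 48*m^3 + 66*m^2 + 37*m + 3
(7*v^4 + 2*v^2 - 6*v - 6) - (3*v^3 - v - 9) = 7*v^4 - 3*v^3 + 2*v^2 - 5*v + 3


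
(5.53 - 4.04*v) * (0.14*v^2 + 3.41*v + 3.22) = -0.5656*v^3 - 13.0022*v^2 + 5.8485*v + 17.8066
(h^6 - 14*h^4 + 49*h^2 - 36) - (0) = h^6 - 14*h^4 + 49*h^2 - 36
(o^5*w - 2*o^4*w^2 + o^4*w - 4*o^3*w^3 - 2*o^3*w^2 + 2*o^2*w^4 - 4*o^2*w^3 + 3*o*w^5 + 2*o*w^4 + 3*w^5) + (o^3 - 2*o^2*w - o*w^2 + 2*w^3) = o^5*w - 2*o^4*w^2 + o^4*w - 4*o^3*w^3 - 2*o^3*w^2 + o^3 + 2*o^2*w^4 - 4*o^2*w^3 - 2*o^2*w + 3*o*w^5 + 2*o*w^4 - o*w^2 + 3*w^5 + 2*w^3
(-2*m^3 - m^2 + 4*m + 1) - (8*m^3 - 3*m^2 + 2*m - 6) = -10*m^3 + 2*m^2 + 2*m + 7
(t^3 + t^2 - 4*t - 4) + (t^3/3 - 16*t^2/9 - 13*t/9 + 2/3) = 4*t^3/3 - 7*t^2/9 - 49*t/9 - 10/3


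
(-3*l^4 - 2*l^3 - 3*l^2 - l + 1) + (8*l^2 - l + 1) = -3*l^4 - 2*l^3 + 5*l^2 - 2*l + 2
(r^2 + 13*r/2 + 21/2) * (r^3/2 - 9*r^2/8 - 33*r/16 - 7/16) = r^5/2 + 17*r^4/8 - 33*r^3/8 - 821*r^2/32 - 49*r/2 - 147/32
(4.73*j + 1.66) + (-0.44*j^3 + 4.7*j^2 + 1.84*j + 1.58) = -0.44*j^3 + 4.7*j^2 + 6.57*j + 3.24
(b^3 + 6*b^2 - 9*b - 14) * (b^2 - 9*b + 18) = b^5 - 3*b^4 - 45*b^3 + 175*b^2 - 36*b - 252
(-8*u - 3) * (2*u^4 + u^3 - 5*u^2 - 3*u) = -16*u^5 - 14*u^4 + 37*u^3 + 39*u^2 + 9*u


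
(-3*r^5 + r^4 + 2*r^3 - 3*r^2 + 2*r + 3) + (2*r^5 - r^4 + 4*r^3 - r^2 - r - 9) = -r^5 + 6*r^3 - 4*r^2 + r - 6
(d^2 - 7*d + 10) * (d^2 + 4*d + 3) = d^4 - 3*d^3 - 15*d^2 + 19*d + 30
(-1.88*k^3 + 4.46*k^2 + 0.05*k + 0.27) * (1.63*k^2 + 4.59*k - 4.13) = -3.0644*k^5 - 1.3594*k^4 + 28.3173*k^3 - 17.7502*k^2 + 1.0328*k - 1.1151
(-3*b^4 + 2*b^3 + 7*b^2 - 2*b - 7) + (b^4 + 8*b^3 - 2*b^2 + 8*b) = -2*b^4 + 10*b^3 + 5*b^2 + 6*b - 7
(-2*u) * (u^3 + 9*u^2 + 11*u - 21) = -2*u^4 - 18*u^3 - 22*u^2 + 42*u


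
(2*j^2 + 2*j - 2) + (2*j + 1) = 2*j^2 + 4*j - 1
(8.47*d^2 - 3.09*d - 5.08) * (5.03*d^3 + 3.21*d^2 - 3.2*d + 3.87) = 42.6041*d^5 + 11.646*d^4 - 62.5753*d^3 + 26.3601*d^2 + 4.2977*d - 19.6596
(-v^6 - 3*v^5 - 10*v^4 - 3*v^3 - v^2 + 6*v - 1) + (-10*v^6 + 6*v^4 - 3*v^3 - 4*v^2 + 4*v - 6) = -11*v^6 - 3*v^5 - 4*v^4 - 6*v^3 - 5*v^2 + 10*v - 7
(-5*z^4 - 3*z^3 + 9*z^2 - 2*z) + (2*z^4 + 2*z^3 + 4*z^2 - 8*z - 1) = -3*z^4 - z^3 + 13*z^2 - 10*z - 1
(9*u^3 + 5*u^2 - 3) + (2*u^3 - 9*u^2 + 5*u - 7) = 11*u^3 - 4*u^2 + 5*u - 10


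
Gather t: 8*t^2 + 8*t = 8*t^2 + 8*t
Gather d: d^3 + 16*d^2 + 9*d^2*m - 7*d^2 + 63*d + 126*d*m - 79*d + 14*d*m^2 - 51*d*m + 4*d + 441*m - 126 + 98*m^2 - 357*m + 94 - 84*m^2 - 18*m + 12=d^3 + d^2*(9*m + 9) + d*(14*m^2 + 75*m - 12) + 14*m^2 + 66*m - 20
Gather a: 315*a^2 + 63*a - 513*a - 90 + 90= 315*a^2 - 450*a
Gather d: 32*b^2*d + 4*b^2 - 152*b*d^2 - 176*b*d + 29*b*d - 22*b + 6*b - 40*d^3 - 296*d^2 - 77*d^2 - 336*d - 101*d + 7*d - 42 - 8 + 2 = 4*b^2 - 16*b - 40*d^3 + d^2*(-152*b - 373) + d*(32*b^2 - 147*b - 430) - 48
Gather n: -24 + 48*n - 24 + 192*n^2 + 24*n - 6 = 192*n^2 + 72*n - 54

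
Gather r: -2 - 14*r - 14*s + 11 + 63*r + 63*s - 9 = 49*r + 49*s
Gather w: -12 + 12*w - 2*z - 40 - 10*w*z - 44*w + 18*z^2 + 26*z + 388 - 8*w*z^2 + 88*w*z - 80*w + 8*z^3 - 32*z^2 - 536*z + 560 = w*(-8*z^2 + 78*z - 112) + 8*z^3 - 14*z^2 - 512*z + 896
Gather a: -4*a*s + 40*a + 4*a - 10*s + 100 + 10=a*(44 - 4*s) - 10*s + 110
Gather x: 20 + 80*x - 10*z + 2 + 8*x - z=88*x - 11*z + 22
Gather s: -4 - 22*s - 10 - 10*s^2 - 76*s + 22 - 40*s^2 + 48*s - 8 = -50*s^2 - 50*s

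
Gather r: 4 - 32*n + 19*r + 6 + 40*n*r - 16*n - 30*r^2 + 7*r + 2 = -48*n - 30*r^2 + r*(40*n + 26) + 12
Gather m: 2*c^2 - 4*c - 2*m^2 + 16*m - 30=2*c^2 - 4*c - 2*m^2 + 16*m - 30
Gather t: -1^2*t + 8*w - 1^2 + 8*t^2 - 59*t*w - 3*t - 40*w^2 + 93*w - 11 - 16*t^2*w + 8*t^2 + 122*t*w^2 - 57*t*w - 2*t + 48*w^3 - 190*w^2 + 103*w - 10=t^2*(16 - 16*w) + t*(122*w^2 - 116*w - 6) + 48*w^3 - 230*w^2 + 204*w - 22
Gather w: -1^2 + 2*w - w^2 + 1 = -w^2 + 2*w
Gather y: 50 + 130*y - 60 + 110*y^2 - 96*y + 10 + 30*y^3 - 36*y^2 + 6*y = 30*y^3 + 74*y^2 + 40*y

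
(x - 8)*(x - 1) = x^2 - 9*x + 8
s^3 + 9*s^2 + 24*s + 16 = (s + 1)*(s + 4)^2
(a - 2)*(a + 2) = a^2 - 4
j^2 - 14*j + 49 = (j - 7)^2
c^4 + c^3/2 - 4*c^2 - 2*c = c*(c - 2)*(c + 1/2)*(c + 2)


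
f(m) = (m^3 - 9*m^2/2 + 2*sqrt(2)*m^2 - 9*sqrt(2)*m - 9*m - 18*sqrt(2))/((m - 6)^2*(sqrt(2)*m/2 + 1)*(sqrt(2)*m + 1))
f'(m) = (3*m^2 - 9*m + 4*sqrt(2)*m - 9*sqrt(2) - 9)/((m - 6)^2*(sqrt(2)*m/2 + 1)*(sqrt(2)*m + 1)) - sqrt(2)*(m^3 - 9*m^2/2 + 2*sqrt(2)*m^2 - 9*sqrt(2)*m - 9*m - 18*sqrt(2))/((m - 6)^2*(sqrt(2)*m/2 + 1)*(sqrt(2)*m + 1)^2) - sqrt(2)*(m^3 - 9*m^2/2 + 2*sqrt(2)*m^2 - 9*sqrt(2)*m - 9*m - 18*sqrt(2))/(2*(m - 6)^2*(sqrt(2)*m/2 + 1)^2*(sqrt(2)*m + 1)) - 2*(m^3 - 9*m^2/2 + 2*sqrt(2)*m^2 - 9*sqrt(2)*m - 9*m - 18*sqrt(2))/((m - 6)^3*(sqrt(2)*m/2 + 1)*(sqrt(2)*m + 1))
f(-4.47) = -0.04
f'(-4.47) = 0.01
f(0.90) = -0.47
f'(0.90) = 0.08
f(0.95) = -0.47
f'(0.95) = 0.07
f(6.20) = 6.61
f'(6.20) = -33.28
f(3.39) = -0.59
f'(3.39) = -0.18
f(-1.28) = 0.61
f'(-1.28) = -0.23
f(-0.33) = -1.13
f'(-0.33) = 2.44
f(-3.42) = -0.02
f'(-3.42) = 0.03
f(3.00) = -0.53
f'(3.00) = -0.12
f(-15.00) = -0.04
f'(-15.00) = 0.00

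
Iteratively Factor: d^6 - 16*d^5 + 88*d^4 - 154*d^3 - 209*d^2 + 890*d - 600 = (d - 3)*(d^5 - 13*d^4 + 49*d^3 - 7*d^2 - 230*d + 200) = (d - 5)*(d - 3)*(d^4 - 8*d^3 + 9*d^2 + 38*d - 40) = (d - 5)*(d - 3)*(d + 2)*(d^3 - 10*d^2 + 29*d - 20) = (d - 5)*(d - 3)*(d - 1)*(d + 2)*(d^2 - 9*d + 20) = (d - 5)*(d - 4)*(d - 3)*(d - 1)*(d + 2)*(d - 5)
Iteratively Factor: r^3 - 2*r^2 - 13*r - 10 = (r + 2)*(r^2 - 4*r - 5) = (r + 1)*(r + 2)*(r - 5)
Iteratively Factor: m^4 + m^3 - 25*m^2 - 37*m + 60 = (m - 1)*(m^3 + 2*m^2 - 23*m - 60) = (m - 1)*(m + 4)*(m^2 - 2*m - 15) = (m - 1)*(m + 3)*(m + 4)*(m - 5)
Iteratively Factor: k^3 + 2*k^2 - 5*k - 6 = (k + 1)*(k^2 + k - 6) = (k - 2)*(k + 1)*(k + 3)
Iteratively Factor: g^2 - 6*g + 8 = (g - 2)*(g - 4)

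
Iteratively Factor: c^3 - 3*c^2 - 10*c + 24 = (c - 4)*(c^2 + c - 6) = (c - 4)*(c + 3)*(c - 2)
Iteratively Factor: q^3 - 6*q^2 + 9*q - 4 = (q - 4)*(q^2 - 2*q + 1) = (q - 4)*(q - 1)*(q - 1)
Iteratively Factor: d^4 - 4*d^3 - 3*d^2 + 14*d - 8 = (d - 1)*(d^3 - 3*d^2 - 6*d + 8) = (d - 1)*(d + 2)*(d^2 - 5*d + 4) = (d - 1)^2*(d + 2)*(d - 4)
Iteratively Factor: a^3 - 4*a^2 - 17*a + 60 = (a + 4)*(a^2 - 8*a + 15) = (a - 5)*(a + 4)*(a - 3)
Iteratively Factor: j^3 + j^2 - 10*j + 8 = (j + 4)*(j^2 - 3*j + 2) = (j - 1)*(j + 4)*(j - 2)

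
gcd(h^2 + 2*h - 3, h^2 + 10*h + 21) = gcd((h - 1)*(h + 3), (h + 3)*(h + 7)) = h + 3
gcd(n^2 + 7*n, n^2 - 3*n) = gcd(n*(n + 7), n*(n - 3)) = n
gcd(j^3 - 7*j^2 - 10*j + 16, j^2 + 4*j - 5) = j - 1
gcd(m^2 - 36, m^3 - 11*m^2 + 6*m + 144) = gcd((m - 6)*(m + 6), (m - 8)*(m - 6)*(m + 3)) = m - 6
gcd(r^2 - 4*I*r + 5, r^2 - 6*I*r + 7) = r + I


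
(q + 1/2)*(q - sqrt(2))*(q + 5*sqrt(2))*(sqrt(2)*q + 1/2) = sqrt(2)*q^4 + sqrt(2)*q^3/2 + 17*q^3/2 - 8*sqrt(2)*q^2 + 17*q^2/4 - 4*sqrt(2)*q - 5*q - 5/2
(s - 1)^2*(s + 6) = s^3 + 4*s^2 - 11*s + 6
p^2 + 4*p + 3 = (p + 1)*(p + 3)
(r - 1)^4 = r^4 - 4*r^3 + 6*r^2 - 4*r + 1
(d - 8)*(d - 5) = d^2 - 13*d + 40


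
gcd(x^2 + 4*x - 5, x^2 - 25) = x + 5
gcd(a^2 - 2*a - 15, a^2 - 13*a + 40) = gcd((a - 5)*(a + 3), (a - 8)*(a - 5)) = a - 5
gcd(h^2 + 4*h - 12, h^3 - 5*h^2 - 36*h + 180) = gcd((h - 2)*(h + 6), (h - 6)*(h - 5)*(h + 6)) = h + 6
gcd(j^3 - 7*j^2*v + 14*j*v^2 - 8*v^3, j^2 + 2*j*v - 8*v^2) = -j + 2*v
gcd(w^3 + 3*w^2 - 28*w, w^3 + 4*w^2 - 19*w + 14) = w + 7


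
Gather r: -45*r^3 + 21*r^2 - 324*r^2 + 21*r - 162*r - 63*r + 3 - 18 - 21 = -45*r^3 - 303*r^2 - 204*r - 36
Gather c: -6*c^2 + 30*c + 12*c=-6*c^2 + 42*c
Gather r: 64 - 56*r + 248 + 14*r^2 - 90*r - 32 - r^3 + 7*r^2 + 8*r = -r^3 + 21*r^2 - 138*r + 280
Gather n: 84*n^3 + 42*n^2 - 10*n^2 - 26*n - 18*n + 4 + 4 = 84*n^3 + 32*n^2 - 44*n + 8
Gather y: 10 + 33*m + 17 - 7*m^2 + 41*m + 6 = -7*m^2 + 74*m + 33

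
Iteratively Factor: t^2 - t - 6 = (t + 2)*(t - 3)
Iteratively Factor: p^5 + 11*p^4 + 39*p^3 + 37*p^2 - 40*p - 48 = (p + 1)*(p^4 + 10*p^3 + 29*p^2 + 8*p - 48) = (p + 1)*(p + 3)*(p^3 + 7*p^2 + 8*p - 16) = (p + 1)*(p + 3)*(p + 4)*(p^2 + 3*p - 4) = (p + 1)*(p + 3)*(p + 4)^2*(p - 1)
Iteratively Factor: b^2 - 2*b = (b)*(b - 2)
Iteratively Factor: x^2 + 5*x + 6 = (x + 3)*(x + 2)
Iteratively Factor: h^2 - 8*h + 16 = (h - 4)*(h - 4)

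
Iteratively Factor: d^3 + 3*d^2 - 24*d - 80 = (d + 4)*(d^2 - d - 20) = (d - 5)*(d + 4)*(d + 4)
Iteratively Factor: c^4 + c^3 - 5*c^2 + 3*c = (c + 3)*(c^3 - 2*c^2 + c) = c*(c + 3)*(c^2 - 2*c + 1) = c*(c - 1)*(c + 3)*(c - 1)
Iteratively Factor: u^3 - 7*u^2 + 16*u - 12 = (u - 2)*(u^2 - 5*u + 6) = (u - 2)^2*(u - 3)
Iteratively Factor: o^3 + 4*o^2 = (o)*(o^2 + 4*o) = o*(o + 4)*(o)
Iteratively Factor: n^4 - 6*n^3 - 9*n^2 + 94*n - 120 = (n + 4)*(n^3 - 10*n^2 + 31*n - 30) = (n - 5)*(n + 4)*(n^2 - 5*n + 6) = (n - 5)*(n - 3)*(n + 4)*(n - 2)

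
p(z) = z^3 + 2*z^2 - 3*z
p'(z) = 3*z^2 + 4*z - 3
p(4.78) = 140.57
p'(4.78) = 84.67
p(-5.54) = -92.03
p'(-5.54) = 66.91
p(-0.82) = 3.25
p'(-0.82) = -4.26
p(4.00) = 84.00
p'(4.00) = 61.00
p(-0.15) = 0.49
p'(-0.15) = -3.53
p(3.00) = 36.00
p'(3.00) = 36.00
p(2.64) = 24.42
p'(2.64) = 28.47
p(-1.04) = 4.16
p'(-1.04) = -3.92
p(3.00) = 36.00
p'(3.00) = 36.00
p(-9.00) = -540.00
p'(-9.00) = 204.00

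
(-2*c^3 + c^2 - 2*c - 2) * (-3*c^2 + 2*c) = 6*c^5 - 7*c^4 + 8*c^3 + 2*c^2 - 4*c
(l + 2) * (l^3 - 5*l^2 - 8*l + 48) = l^4 - 3*l^3 - 18*l^2 + 32*l + 96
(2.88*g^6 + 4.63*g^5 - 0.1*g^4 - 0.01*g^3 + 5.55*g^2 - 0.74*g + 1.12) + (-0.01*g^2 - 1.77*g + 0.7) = 2.88*g^6 + 4.63*g^5 - 0.1*g^4 - 0.01*g^3 + 5.54*g^2 - 2.51*g + 1.82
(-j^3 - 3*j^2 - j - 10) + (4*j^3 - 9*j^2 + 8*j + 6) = 3*j^3 - 12*j^2 + 7*j - 4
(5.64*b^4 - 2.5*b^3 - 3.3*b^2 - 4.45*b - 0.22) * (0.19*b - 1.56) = 1.0716*b^5 - 9.2734*b^4 + 3.273*b^3 + 4.3025*b^2 + 6.9002*b + 0.3432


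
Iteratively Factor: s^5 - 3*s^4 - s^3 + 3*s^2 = (s - 3)*(s^4 - s^2) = s*(s - 3)*(s^3 - s) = s*(s - 3)*(s - 1)*(s^2 + s) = s*(s - 3)*(s - 1)*(s + 1)*(s)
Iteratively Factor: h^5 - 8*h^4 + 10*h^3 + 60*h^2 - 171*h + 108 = (h - 3)*(h^4 - 5*h^3 - 5*h^2 + 45*h - 36) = (h - 4)*(h - 3)*(h^3 - h^2 - 9*h + 9) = (h - 4)*(h - 3)^2*(h^2 + 2*h - 3) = (h - 4)*(h - 3)^2*(h - 1)*(h + 3)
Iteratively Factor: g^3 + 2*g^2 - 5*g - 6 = (g + 3)*(g^2 - g - 2) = (g + 1)*(g + 3)*(g - 2)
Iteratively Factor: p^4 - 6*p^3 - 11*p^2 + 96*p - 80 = (p - 5)*(p^3 - p^2 - 16*p + 16) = (p - 5)*(p - 4)*(p^2 + 3*p - 4) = (p - 5)*(p - 4)*(p - 1)*(p + 4)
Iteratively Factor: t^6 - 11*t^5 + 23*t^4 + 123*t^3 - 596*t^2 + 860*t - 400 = (t - 2)*(t^5 - 9*t^4 + 5*t^3 + 133*t^2 - 330*t + 200) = (t - 5)*(t - 2)*(t^4 - 4*t^3 - 15*t^2 + 58*t - 40) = (t - 5)^2*(t - 2)*(t^3 + t^2 - 10*t + 8) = (t - 5)^2*(t - 2)*(t - 1)*(t^2 + 2*t - 8) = (t - 5)^2*(t - 2)^2*(t - 1)*(t + 4)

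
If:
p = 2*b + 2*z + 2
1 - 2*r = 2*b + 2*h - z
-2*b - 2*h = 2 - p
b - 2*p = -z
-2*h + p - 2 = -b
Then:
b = 0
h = -4/3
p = -2/3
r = 7/6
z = -4/3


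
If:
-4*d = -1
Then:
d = 1/4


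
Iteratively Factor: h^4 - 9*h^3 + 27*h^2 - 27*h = (h)*(h^3 - 9*h^2 + 27*h - 27) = h*(h - 3)*(h^2 - 6*h + 9) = h*(h - 3)^2*(h - 3)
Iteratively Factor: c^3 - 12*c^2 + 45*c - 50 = (c - 5)*(c^2 - 7*c + 10) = (c - 5)^2*(c - 2)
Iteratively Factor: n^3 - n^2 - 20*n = (n)*(n^2 - n - 20) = n*(n - 5)*(n + 4)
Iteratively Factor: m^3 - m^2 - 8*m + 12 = (m - 2)*(m^2 + m - 6) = (m - 2)^2*(m + 3)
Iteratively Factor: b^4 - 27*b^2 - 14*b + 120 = (b + 4)*(b^3 - 4*b^2 - 11*b + 30) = (b - 2)*(b + 4)*(b^2 - 2*b - 15) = (b - 5)*(b - 2)*(b + 4)*(b + 3)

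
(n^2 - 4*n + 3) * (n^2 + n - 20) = n^4 - 3*n^3 - 21*n^2 + 83*n - 60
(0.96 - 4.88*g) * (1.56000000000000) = 1.4976 - 7.6128*g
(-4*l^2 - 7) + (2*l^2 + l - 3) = -2*l^2 + l - 10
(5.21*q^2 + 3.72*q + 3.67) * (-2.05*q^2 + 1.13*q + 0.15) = -10.6805*q^4 - 1.7387*q^3 - 2.5384*q^2 + 4.7051*q + 0.5505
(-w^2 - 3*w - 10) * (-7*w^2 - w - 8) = 7*w^4 + 22*w^3 + 81*w^2 + 34*w + 80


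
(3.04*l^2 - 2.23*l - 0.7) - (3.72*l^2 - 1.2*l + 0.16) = -0.68*l^2 - 1.03*l - 0.86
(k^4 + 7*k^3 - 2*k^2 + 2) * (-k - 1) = -k^5 - 8*k^4 - 5*k^3 + 2*k^2 - 2*k - 2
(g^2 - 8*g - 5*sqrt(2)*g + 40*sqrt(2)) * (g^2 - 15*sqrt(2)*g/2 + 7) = g^4 - 25*sqrt(2)*g^3/2 - 8*g^3 + 82*g^2 + 100*sqrt(2)*g^2 - 656*g - 35*sqrt(2)*g + 280*sqrt(2)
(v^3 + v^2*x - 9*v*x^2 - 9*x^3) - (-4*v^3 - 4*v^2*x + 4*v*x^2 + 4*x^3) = 5*v^3 + 5*v^2*x - 13*v*x^2 - 13*x^3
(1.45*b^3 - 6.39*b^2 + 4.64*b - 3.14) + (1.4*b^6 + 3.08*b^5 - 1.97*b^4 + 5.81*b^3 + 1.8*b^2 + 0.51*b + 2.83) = 1.4*b^6 + 3.08*b^5 - 1.97*b^4 + 7.26*b^3 - 4.59*b^2 + 5.15*b - 0.31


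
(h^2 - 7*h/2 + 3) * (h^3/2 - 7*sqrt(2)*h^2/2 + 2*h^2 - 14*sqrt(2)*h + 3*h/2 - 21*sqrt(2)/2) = h^5/2 - 7*sqrt(2)*h^4/2 + h^4/4 - 4*h^3 - 7*sqrt(2)*h^3/4 + 3*h^2/4 + 28*sqrt(2)*h^2 - 21*sqrt(2)*h/4 + 9*h/2 - 63*sqrt(2)/2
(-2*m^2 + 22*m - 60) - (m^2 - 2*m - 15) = -3*m^2 + 24*m - 45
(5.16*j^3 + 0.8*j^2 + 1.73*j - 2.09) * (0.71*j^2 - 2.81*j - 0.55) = 3.6636*j^5 - 13.9316*j^4 - 3.8577*j^3 - 6.7852*j^2 + 4.9214*j + 1.1495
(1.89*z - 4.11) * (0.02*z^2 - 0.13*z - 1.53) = 0.0378*z^3 - 0.3279*z^2 - 2.3574*z + 6.2883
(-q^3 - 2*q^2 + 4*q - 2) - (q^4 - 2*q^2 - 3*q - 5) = -q^4 - q^3 + 7*q + 3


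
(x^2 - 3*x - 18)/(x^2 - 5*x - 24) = (x - 6)/(x - 8)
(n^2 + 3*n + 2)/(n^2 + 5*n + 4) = (n + 2)/(n + 4)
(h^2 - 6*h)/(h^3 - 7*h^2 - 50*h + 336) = h/(h^2 - h - 56)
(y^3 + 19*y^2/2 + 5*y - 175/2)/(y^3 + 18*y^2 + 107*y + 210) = (y - 5/2)/(y + 6)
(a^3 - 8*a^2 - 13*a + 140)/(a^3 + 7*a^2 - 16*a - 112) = (a^2 - 12*a + 35)/(a^2 + 3*a - 28)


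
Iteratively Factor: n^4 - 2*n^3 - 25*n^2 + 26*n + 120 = (n + 4)*(n^3 - 6*n^2 - n + 30) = (n - 3)*(n + 4)*(n^2 - 3*n - 10) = (n - 5)*(n - 3)*(n + 4)*(n + 2)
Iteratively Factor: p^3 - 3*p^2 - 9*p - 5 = (p + 1)*(p^2 - 4*p - 5) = (p - 5)*(p + 1)*(p + 1)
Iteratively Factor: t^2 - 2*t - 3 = (t - 3)*(t + 1)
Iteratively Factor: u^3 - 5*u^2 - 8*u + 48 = (u - 4)*(u^2 - u - 12) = (u - 4)*(u + 3)*(u - 4)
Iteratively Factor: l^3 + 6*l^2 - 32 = (l - 2)*(l^2 + 8*l + 16) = (l - 2)*(l + 4)*(l + 4)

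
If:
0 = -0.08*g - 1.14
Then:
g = -14.25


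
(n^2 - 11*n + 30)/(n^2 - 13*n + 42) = (n - 5)/(n - 7)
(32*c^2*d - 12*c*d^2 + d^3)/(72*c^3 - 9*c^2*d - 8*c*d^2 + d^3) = d*(4*c - d)/(9*c^2 - d^2)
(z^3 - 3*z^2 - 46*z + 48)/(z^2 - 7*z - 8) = (z^2 + 5*z - 6)/(z + 1)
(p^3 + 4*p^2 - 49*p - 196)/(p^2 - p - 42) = (p^2 + 11*p + 28)/(p + 6)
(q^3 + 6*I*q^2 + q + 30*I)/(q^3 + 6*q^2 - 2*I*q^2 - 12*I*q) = (q^2 + 8*I*q - 15)/(q*(q + 6))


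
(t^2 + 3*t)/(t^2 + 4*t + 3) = t/(t + 1)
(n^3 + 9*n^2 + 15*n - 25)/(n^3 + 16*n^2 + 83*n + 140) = (n^2 + 4*n - 5)/(n^2 + 11*n + 28)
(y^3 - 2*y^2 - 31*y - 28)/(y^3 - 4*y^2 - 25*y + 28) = (y + 1)/(y - 1)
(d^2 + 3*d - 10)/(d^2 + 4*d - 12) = (d + 5)/(d + 6)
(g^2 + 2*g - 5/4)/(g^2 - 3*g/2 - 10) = (g - 1/2)/(g - 4)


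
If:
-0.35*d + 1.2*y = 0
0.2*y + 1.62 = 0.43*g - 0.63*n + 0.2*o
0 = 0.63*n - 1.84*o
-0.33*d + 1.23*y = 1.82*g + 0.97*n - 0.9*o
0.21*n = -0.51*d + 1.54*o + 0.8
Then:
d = 0.16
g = 0.83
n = -2.27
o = -0.78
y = 0.05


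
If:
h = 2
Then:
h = 2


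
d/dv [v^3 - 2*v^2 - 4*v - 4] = 3*v^2 - 4*v - 4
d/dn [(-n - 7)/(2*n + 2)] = 3/(n^2 + 2*n + 1)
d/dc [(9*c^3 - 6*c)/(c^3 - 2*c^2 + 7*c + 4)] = 6*(-3*c^4 + 23*c^3 + 16*c^2 - 4)/(c^6 - 4*c^5 + 18*c^4 - 20*c^3 + 33*c^2 + 56*c + 16)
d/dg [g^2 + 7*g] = 2*g + 7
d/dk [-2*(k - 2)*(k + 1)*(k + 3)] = -6*k^2 - 8*k + 10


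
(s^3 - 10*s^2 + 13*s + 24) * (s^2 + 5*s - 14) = s^5 - 5*s^4 - 51*s^3 + 229*s^2 - 62*s - 336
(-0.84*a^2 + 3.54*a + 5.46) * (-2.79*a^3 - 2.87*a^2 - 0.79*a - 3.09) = 2.3436*a^5 - 7.4658*a^4 - 24.7296*a^3 - 15.8712*a^2 - 15.252*a - 16.8714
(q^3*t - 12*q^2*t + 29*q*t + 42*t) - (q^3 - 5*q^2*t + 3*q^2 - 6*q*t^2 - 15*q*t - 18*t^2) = q^3*t - q^3 - 7*q^2*t - 3*q^2 + 6*q*t^2 + 44*q*t + 18*t^2 + 42*t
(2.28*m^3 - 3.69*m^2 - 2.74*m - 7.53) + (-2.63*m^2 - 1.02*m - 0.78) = 2.28*m^3 - 6.32*m^2 - 3.76*m - 8.31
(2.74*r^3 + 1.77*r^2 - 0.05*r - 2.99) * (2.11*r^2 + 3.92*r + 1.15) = 5.7814*r^5 + 14.4755*r^4 + 9.9839*r^3 - 4.4694*r^2 - 11.7783*r - 3.4385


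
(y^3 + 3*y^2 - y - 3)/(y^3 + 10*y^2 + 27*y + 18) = (y - 1)/(y + 6)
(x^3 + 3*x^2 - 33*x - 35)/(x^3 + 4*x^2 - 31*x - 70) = (x + 1)/(x + 2)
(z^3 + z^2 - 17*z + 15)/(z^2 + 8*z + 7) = (z^3 + z^2 - 17*z + 15)/(z^2 + 8*z + 7)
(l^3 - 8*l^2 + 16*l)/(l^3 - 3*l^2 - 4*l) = (l - 4)/(l + 1)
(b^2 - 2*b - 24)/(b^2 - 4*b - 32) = (b - 6)/(b - 8)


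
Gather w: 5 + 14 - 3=16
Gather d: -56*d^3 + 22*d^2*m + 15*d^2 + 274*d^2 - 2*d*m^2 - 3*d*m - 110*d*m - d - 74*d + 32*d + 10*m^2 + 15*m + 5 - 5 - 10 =-56*d^3 + d^2*(22*m + 289) + d*(-2*m^2 - 113*m - 43) + 10*m^2 + 15*m - 10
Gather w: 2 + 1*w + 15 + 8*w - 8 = 9*w + 9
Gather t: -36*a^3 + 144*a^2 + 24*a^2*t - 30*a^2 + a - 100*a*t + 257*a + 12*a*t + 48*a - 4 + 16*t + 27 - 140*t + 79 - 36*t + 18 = -36*a^3 + 114*a^2 + 306*a + t*(24*a^2 - 88*a - 160) + 120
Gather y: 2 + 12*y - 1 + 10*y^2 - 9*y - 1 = 10*y^2 + 3*y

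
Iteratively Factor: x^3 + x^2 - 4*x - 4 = (x + 2)*(x^2 - x - 2) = (x + 1)*(x + 2)*(x - 2)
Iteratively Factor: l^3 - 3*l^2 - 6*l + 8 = (l - 4)*(l^2 + l - 2) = (l - 4)*(l - 1)*(l + 2)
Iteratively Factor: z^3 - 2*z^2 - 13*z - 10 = (z - 5)*(z^2 + 3*z + 2) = (z - 5)*(z + 2)*(z + 1)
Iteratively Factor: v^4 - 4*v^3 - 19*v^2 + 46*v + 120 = (v - 4)*(v^3 - 19*v - 30) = (v - 5)*(v - 4)*(v^2 + 5*v + 6) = (v - 5)*(v - 4)*(v + 3)*(v + 2)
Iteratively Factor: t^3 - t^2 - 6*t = (t - 3)*(t^2 + 2*t) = (t - 3)*(t + 2)*(t)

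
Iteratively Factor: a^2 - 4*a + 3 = (a - 1)*(a - 3)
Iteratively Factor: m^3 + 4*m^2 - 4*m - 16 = (m + 2)*(m^2 + 2*m - 8) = (m - 2)*(m + 2)*(m + 4)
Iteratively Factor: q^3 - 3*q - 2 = (q + 1)*(q^2 - q - 2) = (q + 1)^2*(q - 2)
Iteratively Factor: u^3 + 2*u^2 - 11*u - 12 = (u + 4)*(u^2 - 2*u - 3) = (u + 1)*(u + 4)*(u - 3)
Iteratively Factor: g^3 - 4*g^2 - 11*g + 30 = (g + 3)*(g^2 - 7*g + 10) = (g - 2)*(g + 3)*(g - 5)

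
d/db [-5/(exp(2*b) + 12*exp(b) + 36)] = 10*(exp(b) + 6)*exp(b)/(exp(2*b) + 12*exp(b) + 36)^2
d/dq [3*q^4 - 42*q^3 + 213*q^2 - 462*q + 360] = 12*q^3 - 126*q^2 + 426*q - 462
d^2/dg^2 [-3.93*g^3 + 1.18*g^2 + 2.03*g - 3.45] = 2.36 - 23.58*g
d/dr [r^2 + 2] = 2*r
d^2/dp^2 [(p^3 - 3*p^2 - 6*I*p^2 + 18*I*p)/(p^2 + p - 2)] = (p^3*(12 + 48*I) + p^2*(-48 - 72*I) + p*(24 + 216*I) - 24 + 24*I)/(p^6 + 3*p^5 - 3*p^4 - 11*p^3 + 6*p^2 + 12*p - 8)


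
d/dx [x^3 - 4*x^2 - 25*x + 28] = 3*x^2 - 8*x - 25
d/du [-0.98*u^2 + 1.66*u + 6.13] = 1.66 - 1.96*u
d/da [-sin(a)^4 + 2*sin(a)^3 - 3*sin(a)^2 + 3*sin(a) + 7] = (-9*sin(a) + sin(3*a) - 3*cos(2*a) + 6)*cos(a)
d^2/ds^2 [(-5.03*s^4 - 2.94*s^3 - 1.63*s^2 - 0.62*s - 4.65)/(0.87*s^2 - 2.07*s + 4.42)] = (-7.614414*s^6 + 54.351162*s^5 - 245.372454*s^4 + 726.949962*s^3 - 1001.331186*s^2 - 280.072098*s - 79.12127)/(0.658503*s^6 - 4.700349*s^5 + 21.220083*s^4 - 56.629611*s^3 + 107.807778*s^2 - 121.321044*s + 86.350888)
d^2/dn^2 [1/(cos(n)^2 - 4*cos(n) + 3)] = (-4*sin(n)^4 + 6*sin(n)^2 - 27*cos(n) + 3*cos(3*n) + 24)/((cos(n) - 3)^3*(cos(n) - 1)^3)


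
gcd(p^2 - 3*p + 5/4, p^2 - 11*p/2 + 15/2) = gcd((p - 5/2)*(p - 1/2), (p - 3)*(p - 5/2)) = p - 5/2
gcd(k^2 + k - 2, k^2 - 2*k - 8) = k + 2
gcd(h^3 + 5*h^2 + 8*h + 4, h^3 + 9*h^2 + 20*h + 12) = h^2 + 3*h + 2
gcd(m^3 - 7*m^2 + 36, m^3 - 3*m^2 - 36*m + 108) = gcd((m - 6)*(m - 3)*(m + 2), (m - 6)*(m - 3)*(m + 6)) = m^2 - 9*m + 18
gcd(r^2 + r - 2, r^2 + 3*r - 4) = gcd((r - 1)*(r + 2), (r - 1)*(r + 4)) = r - 1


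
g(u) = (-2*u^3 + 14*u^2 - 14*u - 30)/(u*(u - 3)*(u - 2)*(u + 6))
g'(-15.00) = 0.03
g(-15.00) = 0.24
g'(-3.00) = 0.30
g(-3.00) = -0.71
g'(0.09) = 102.63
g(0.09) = -10.22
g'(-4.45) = 0.97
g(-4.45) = -1.47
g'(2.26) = -16.45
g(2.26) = 3.68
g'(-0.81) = 1.21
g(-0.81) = 0.19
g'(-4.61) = 1.20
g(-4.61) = -1.64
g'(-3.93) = 0.56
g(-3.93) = -1.08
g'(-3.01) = 0.30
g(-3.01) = -0.71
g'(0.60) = 1.79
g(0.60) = -2.54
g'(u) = (-6*u^2 + 28*u - 14)/(u*(u - 3)*(u - 2)*(u + 6)) - (-2*u^3 + 14*u^2 - 14*u - 30)/(u*(u - 3)*(u - 2)*(u + 6)^2) - (-2*u^3 + 14*u^2 - 14*u - 30)/(u*(u - 3)*(u - 2)^2*(u + 6)) - (-2*u^3 + 14*u^2 - 14*u - 30)/(u*(u - 3)^2*(u - 2)*(u + 6)) - (-2*u^3 + 14*u^2 - 14*u - 30)/(u^2*(u - 3)*(u - 2)*(u + 6)) = 2*(u^4 - 8*u^3 - 19*u^2 - 40*u + 60)/(u^2*(u^4 + 8*u^3 - 8*u^2 - 96*u + 144))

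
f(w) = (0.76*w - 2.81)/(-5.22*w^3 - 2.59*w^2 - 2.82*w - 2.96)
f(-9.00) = -0.00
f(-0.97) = -1.69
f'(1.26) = -0.18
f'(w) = (0.76*w - 2.81)*(15.66*w^2 + 5.18*w + 2.82)/(-5.22*w^3 - 2.59*w^2 - 2.82*w - 2.96)^2 + 0.76/(-5.22*w^3 - 2.59*w^2 - 2.82*w - 2.96) = (7.9344*w^3 - 42.0362*w^2 - 14.5558*w - 10.1738)/(27.2484*w^6 + 27.0396*w^5 + 36.1489*w^4 + 45.51*w^3 + 23.2852*w^2 + 16.6944*w + 8.7616)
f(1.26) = 0.09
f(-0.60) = 3.04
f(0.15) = 0.78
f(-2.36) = -0.08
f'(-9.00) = -0.00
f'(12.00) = 0.00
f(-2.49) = -0.07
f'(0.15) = -1.11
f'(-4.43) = -0.01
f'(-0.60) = -15.89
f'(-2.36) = -0.09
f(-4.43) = -0.01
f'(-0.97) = -9.69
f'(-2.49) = -0.08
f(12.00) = -0.00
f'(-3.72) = -0.02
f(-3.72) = -0.02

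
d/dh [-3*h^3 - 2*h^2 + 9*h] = -9*h^2 - 4*h + 9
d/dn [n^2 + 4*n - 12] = 2*n + 4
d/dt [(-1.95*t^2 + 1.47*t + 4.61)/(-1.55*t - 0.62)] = (3.0225*t^2 + 2.418*t + 6.2341)/(2.4025*t^2 + 1.922*t + 0.3844)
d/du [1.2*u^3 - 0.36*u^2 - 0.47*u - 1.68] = 3.6*u^2 - 0.72*u - 0.47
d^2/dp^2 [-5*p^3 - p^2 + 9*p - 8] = -30*p - 2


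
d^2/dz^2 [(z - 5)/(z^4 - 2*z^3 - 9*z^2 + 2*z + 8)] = 2*(4*(z - 5)*(2*z^3 - 3*z^2 - 9*z + 1)^2 + (-4*z^3 + 6*z^2 + 18*z + 3*(z - 5)*(-2*z^2 + 2*z + 3) - 2)*(z^4 - 2*z^3 - 9*z^2 + 2*z + 8))/(z^4 - 2*z^3 - 9*z^2 + 2*z + 8)^3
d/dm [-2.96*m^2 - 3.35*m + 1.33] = -5.92*m - 3.35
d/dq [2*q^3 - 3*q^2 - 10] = 6*q*(q - 1)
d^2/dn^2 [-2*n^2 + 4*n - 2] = -4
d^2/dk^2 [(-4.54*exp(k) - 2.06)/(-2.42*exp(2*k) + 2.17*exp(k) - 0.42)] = (26.588056*exp(4*k) + 72.098092*exp(3*k) - 60.140388*exp(2*k) + 5.462954*exp(k) + 2.67834)*exp(k)/(14.172488*exp(6*k) - 38.125164*exp(5*k) + 41.565678*exp(4*k) - 23.451841*exp(3*k) + 7.213878*exp(2*k) - 1.148364*exp(k) + 0.074088)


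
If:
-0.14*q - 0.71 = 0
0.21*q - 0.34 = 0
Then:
No Solution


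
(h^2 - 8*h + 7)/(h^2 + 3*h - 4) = (h - 7)/(h + 4)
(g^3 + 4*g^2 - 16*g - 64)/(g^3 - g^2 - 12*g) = (g^2 + 8*g + 16)/(g*(g + 3))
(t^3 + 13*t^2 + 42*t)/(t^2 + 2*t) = (t^2 + 13*t + 42)/(t + 2)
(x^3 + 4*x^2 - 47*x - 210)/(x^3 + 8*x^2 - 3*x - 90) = (x - 7)/(x - 3)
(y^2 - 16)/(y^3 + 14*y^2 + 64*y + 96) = (y - 4)/(y^2 + 10*y + 24)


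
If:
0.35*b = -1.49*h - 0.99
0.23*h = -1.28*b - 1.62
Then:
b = -1.20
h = -0.38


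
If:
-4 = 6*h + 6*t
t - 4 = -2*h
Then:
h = 14/3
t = -16/3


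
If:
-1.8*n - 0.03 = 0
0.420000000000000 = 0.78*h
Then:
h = 0.54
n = -0.02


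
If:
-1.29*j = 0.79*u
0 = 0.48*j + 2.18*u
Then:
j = 0.00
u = 0.00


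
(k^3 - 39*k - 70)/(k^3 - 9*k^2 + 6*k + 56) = (k + 5)/(k - 4)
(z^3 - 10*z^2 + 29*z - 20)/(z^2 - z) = z - 9 + 20/z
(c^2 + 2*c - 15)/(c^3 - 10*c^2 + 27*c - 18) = (c + 5)/(c^2 - 7*c + 6)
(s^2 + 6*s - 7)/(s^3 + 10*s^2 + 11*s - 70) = (s - 1)/(s^2 + 3*s - 10)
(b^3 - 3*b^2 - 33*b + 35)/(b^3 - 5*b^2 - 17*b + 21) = (b + 5)/(b + 3)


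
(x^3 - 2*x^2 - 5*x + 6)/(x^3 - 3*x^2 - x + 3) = (x + 2)/(x + 1)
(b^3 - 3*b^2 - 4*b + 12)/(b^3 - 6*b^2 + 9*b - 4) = (b^3 - 3*b^2 - 4*b + 12)/(b^3 - 6*b^2 + 9*b - 4)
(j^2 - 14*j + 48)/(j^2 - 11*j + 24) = (j - 6)/(j - 3)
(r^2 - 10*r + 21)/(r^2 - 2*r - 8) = (-r^2 + 10*r - 21)/(-r^2 + 2*r + 8)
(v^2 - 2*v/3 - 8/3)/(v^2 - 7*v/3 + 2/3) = (3*v + 4)/(3*v - 1)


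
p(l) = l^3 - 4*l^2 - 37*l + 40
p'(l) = 3*l^2 - 8*l - 37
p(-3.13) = 85.96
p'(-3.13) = 17.43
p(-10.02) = -996.87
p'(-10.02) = 344.36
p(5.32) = -119.48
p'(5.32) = 5.35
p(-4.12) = 54.61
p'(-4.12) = 46.88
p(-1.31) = 79.36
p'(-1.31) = -21.37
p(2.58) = -64.91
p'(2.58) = -37.67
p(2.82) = -73.72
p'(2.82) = -35.70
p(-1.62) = 85.19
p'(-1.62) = -16.17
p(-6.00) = -98.00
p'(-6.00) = 119.00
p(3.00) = -80.00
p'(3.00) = -34.00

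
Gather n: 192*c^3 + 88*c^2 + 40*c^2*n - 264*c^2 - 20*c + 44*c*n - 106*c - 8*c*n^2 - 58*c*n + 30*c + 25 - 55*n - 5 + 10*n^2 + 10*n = 192*c^3 - 176*c^2 - 96*c + n^2*(10 - 8*c) + n*(40*c^2 - 14*c - 45) + 20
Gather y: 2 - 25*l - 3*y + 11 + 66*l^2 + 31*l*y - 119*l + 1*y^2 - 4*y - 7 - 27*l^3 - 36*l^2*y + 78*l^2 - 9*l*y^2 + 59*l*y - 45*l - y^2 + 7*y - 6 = -27*l^3 + 144*l^2 - 9*l*y^2 - 189*l + y*(-36*l^2 + 90*l)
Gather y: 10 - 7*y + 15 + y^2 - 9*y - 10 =y^2 - 16*y + 15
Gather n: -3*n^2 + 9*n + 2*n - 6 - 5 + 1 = -3*n^2 + 11*n - 10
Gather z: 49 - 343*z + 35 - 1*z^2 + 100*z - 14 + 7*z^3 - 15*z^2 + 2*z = 7*z^3 - 16*z^2 - 241*z + 70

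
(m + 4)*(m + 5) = m^2 + 9*m + 20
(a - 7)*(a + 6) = a^2 - a - 42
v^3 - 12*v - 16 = (v - 4)*(v + 2)^2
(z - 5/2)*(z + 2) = z^2 - z/2 - 5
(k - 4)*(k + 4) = k^2 - 16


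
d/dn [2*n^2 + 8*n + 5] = 4*n + 8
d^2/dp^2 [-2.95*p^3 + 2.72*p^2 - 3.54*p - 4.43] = 5.44 - 17.7*p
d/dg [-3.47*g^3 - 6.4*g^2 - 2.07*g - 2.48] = -10.41*g^2 - 12.8*g - 2.07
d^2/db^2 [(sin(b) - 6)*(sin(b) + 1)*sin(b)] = -9*sin(b)^3 + 20*sin(b)^2 + 12*sin(b) - 10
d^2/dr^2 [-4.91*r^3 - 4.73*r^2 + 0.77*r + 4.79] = -29.46*r - 9.46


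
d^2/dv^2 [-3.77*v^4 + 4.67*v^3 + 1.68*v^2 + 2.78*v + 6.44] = -45.24*v^2 + 28.02*v + 3.36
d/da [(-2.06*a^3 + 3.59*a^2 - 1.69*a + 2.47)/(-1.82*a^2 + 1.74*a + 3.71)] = (3.7492*a^4 - 7.1688*a^3 - 19.757*a^2 + 35.6286*a - 10.5677)/(3.3124*a^4 - 6.3336*a^3 - 10.4768*a^2 + 12.9108*a + 13.7641)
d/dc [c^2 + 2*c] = 2*c + 2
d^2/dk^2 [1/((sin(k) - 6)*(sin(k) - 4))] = 2*(-2*sin(k)^4 + 15*sin(k)^3 + sin(k)^2 - 150*sin(k) + 76)/((sin(k) - 6)^3*(sin(k) - 4)^3)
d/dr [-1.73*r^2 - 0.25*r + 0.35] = -3.46*r - 0.25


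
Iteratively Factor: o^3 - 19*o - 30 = (o + 3)*(o^2 - 3*o - 10) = (o - 5)*(o + 3)*(o + 2)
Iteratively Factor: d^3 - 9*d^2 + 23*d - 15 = (d - 5)*(d^2 - 4*d + 3) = (d - 5)*(d - 1)*(d - 3)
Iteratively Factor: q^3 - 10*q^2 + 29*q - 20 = (q - 4)*(q^2 - 6*q + 5) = (q - 4)*(q - 1)*(q - 5)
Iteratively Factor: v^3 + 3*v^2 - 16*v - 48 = (v + 3)*(v^2 - 16) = (v + 3)*(v + 4)*(v - 4)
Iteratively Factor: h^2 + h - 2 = (h - 1)*(h + 2)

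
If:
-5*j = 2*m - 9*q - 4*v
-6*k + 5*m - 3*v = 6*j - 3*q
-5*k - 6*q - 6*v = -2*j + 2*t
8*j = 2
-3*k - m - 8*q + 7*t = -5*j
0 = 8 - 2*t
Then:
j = 1/4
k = 5502/1787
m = -10905/7148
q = 19245/7148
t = 4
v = -11630/1787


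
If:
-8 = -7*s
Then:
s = 8/7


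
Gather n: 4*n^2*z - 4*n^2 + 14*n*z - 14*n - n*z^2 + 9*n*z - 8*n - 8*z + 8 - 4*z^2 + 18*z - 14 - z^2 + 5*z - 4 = n^2*(4*z - 4) + n*(-z^2 + 23*z - 22) - 5*z^2 + 15*z - 10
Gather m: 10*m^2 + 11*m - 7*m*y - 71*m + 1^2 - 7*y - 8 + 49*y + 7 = 10*m^2 + m*(-7*y - 60) + 42*y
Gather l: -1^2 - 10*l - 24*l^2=-24*l^2 - 10*l - 1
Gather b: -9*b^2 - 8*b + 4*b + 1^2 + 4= -9*b^2 - 4*b + 5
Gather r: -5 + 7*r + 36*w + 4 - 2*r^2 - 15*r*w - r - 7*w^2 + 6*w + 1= -2*r^2 + r*(6 - 15*w) - 7*w^2 + 42*w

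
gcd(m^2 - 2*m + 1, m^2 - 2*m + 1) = m^2 - 2*m + 1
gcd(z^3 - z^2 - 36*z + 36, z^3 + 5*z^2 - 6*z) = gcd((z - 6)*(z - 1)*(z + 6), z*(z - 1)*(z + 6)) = z^2 + 5*z - 6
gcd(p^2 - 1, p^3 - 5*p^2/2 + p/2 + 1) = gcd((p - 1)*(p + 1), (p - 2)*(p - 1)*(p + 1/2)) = p - 1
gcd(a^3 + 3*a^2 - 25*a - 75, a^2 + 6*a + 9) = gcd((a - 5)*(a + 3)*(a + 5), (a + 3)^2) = a + 3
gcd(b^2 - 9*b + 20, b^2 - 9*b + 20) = b^2 - 9*b + 20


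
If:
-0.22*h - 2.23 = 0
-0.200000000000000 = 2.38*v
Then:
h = -10.14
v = -0.08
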